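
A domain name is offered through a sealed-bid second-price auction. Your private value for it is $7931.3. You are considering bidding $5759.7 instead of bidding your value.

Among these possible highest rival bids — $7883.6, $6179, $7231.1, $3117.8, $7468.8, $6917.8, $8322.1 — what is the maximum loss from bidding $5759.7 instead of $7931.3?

$7883.6: truthful gives $47.7, deviation gives $0 → loss $47.7.
$6179: truthful gives $1752.3, deviation gives $0 → loss $1752.3.
$7231.1: truthful gives $700.2, deviation gives $0 → loss $700.2.
$3117.8: same outcome either way → loss $0.
$7468.8: truthful gives $462.5, deviation gives $0 → loss $462.5.
$6917.8: truthful gives $1013.5, deviation gives $0 → loss $1013.5.
$8322.1: same outcome either way → loss $0.
Maximum loss: $1752.3.

$1752.3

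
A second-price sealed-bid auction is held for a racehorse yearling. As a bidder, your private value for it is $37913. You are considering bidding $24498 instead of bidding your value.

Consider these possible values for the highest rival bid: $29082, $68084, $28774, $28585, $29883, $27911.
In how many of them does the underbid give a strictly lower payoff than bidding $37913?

5

The deviation hurts exactly when the highest competing bid lies strictly between $24498 and $37913 — underbidding then forfeits a profitable win.
$29082: inside the interval → strictly worse (loss $8831).
$68084: above both → same outcome either way.
$28774: inside the interval → strictly worse (loss $9139).
$28585: inside the interval → strictly worse (loss $9328).
$29883: inside the interval → strictly worse (loss $8030).
$27911: inside the interval → strictly worse (loss $10002).
Count: 5.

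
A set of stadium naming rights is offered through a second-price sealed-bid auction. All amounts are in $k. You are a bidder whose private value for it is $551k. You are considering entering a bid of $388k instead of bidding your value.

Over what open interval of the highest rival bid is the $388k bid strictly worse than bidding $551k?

($388k, $551k)

If the competing bid is below $388k, both bids win at the same price — no difference.
If it is above $551k, both bids lose — no difference.
If it lies strictly between $388k and $551k, bidding your value wins at a price below your value (positive payoff) while bidding $388k loses (payoff 0).
So the deviation strictly hurts on the open interval ($388k, $551k).
Truthful bidding weakly dominates here: raising your bid can only win items priced above your value, and lowering it can only forfeit items priced below.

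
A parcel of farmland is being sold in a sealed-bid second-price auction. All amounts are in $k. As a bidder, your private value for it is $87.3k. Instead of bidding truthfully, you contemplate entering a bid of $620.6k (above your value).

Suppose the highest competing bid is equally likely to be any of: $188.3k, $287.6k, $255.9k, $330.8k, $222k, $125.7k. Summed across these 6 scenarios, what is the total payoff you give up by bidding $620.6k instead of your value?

The deviation costs you only when the competing bid falls strictly between $87.3k and $620.6k; elsewhere both bids give the same outcome.
$188.3k: truthful payoff $0k, deviation payoff −$101k → loss $101k.
$287.6k: truthful payoff $0k, deviation payoff −$200.3k → loss $200.3k.
$255.9k: truthful payoff $0k, deviation payoff −$168.6k → loss $168.6k.
$330.8k: truthful payoff $0k, deviation payoff −$243.5k → loss $243.5k.
$222k: truthful payoff $0k, deviation payoff −$134.7k → loss $134.7k.
$125.7k: truthful payoff $0k, deviation payoff −$38.4k → loss $38.4k.
Total loss = $101k + $200.3k + $168.6k + $243.5k + $134.7k + $38.4k = $886.5k.

$886.5k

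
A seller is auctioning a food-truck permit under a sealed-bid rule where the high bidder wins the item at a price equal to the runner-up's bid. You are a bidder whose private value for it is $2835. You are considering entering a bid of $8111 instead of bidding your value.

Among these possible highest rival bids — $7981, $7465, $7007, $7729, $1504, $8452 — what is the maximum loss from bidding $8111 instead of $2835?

$7981: truthful gives $0, deviation gives −$5146 → loss $5146.
$7465: truthful gives $0, deviation gives −$4630 → loss $4630.
$7007: truthful gives $0, deviation gives −$4172 → loss $4172.
$7729: truthful gives $0, deviation gives −$4894 → loss $4894.
$1504: same outcome either way → loss $0.
$8452: same outcome either way → loss $0.
Maximum loss: $5146.

$5146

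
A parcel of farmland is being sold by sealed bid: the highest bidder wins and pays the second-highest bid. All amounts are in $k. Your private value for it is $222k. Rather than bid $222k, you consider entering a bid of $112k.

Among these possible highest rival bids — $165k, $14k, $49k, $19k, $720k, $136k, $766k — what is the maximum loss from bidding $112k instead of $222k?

$165k: truthful gives $57k, deviation gives $0k → loss $57k.
$14k: same outcome either way → loss $0k.
$49k: same outcome either way → loss $0k.
$19k: same outcome either way → loss $0k.
$720k: same outcome either way → loss $0k.
$136k: truthful gives $86k, deviation gives $0k → loss $86k.
$766k: same outcome either way → loss $0k.
Maximum loss: $86k.

$86k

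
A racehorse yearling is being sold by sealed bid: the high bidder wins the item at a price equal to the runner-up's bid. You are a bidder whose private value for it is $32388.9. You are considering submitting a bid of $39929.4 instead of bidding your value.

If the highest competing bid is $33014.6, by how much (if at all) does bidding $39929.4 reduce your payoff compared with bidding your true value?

Bidding your value $32388.9: you lose (since $32388.9 < $33014.6). Payoff $0.
Bidding $39929.4: you win and pay $33014.6. Payoff $32388.9 − $33014.6 = −$625.7.
The competing bid $33014.6 lies between your value and your inflated bid, so overbidding wins an item priced above your value.
Loss from deviating = $0 − (−$625.7) = $625.7.

$625.7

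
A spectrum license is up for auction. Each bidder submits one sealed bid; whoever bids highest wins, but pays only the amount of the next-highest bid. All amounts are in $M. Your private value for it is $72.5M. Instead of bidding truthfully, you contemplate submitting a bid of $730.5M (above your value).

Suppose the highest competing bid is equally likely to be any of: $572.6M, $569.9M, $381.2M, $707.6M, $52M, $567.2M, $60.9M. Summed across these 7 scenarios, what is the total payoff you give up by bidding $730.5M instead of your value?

The deviation costs you only when the competing bid falls strictly between $72.5M and $730.5M; elsewhere both bids give the same outcome.
$572.6M: truthful payoff $0M, deviation payoff −$500.1M → loss $500.1M.
$569.9M: truthful payoff $0M, deviation payoff −$497.4M → loss $497.4M.
$381.2M: truthful payoff $0M, deviation payoff −$308.7M → loss $308.7M.
$707.6M: truthful payoff $0M, deviation payoff −$635.1M → loss $635.1M.
$52M: outcomes coincide → loss $0M.
$567.2M: truthful payoff $0M, deviation payoff −$494.7M → loss $494.7M.
$60.9M: outcomes coincide → loss $0M.
Total loss = $500.1M + $497.4M + $308.7M + $635.1M + $494.7M = $2436M.

$2436M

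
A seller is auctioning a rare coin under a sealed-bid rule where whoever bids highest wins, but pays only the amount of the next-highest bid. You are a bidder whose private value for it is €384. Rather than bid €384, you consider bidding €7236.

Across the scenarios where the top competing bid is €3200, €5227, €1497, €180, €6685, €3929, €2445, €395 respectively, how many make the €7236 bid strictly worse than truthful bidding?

The deviation hurts exactly when the highest competing bid lies strictly between €384 and €7236 — overbidding then wins at a price above your value.
€3200: inside the interval → strictly worse (loss €2816).
€5227: inside the interval → strictly worse (loss €4843).
€1497: inside the interval → strictly worse (loss €1113).
€180: below both → same outcome either way.
€6685: inside the interval → strictly worse (loss €6301).
€3929: inside the interval → strictly worse (loss €3545).
€2445: inside the interval → strictly worse (loss €2061).
€395: inside the interval → strictly worse (loss €11).
Count: 7.

7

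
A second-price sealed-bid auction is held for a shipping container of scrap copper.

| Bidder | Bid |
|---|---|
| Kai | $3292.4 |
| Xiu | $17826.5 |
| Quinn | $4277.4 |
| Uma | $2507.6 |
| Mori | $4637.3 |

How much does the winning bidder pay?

Highest bid: Xiu at $17826.5, so Xiu wins.
Second-highest bid: Mori at $4637.3 — that is the price the winner pays.

$4637.3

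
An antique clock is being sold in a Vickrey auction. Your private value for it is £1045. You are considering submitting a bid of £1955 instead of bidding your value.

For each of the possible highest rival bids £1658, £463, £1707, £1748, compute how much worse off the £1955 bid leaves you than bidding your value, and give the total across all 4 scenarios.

£1978

The deviation costs you only when the competing bid falls strictly between £1045 and £1955; elsewhere both bids give the same outcome.
£1658: truthful payoff £0, deviation payoff −£613 → loss £613.
£463: outcomes coincide → loss £0.
£1707: truthful payoff £0, deviation payoff −£662 → loss £662.
£1748: truthful payoff £0, deviation payoff −£703 → loss £703.
Total loss = £613 + £662 + £703 = £1978.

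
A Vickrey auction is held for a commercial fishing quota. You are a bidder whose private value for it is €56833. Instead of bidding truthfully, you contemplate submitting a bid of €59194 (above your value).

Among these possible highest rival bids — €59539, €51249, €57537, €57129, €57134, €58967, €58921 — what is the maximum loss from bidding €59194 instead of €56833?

€59539: same outcome either way → loss €0.
€51249: same outcome either way → loss €0.
€57537: truthful gives €0, deviation gives −€704 → loss €704.
€57129: truthful gives €0, deviation gives −€296 → loss €296.
€57134: truthful gives €0, deviation gives −€301 → loss €301.
€58967: truthful gives €0, deviation gives −€2134 → loss €2134.
€58921: truthful gives €0, deviation gives −€2088 → loss €2088.
Maximum loss: €2134.

€2134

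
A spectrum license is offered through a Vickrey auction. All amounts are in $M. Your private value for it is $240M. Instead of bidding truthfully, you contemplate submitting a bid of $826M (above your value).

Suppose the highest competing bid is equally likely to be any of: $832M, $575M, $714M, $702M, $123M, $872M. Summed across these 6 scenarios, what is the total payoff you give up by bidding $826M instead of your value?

The deviation costs you only when the competing bid falls strictly between $240M and $826M; elsewhere both bids give the same outcome.
$832M: outcomes coincide → loss $0M.
$575M: truthful payoff $0M, deviation payoff −$335M → loss $335M.
$714M: truthful payoff $0M, deviation payoff −$474M → loss $474M.
$702M: truthful payoff $0M, deviation payoff −$462M → loss $462M.
$123M: outcomes coincide → loss $0M.
$872M: outcomes coincide → loss $0M.
Total loss = $335M + $474M + $462M = $1271M.

$1271M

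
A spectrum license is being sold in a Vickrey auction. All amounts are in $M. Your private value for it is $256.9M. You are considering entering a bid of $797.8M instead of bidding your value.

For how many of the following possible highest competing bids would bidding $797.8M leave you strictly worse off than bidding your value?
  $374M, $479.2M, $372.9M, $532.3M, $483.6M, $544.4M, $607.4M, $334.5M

8

The deviation hurts exactly when the highest competing bid lies strictly between $256.9M and $797.8M — overbidding then wins at a price above your value.
$374M: inside the interval → strictly worse (loss $117.1M).
$479.2M: inside the interval → strictly worse (loss $222.3M).
$372.9M: inside the interval → strictly worse (loss $116M).
$532.3M: inside the interval → strictly worse (loss $275.4M).
$483.6M: inside the interval → strictly worse (loss $226.7M).
$544.4M: inside the interval → strictly worse (loss $287.5M).
$607.4M: inside the interval → strictly worse (loss $350.5M).
$334.5M: inside the interval → strictly worse (loss $77.6M).
Count: 8.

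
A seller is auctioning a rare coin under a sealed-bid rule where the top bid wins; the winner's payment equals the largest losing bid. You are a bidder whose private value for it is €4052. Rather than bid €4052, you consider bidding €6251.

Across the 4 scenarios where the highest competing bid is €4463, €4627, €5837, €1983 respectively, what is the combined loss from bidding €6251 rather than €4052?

€2771

The deviation costs you only when the competing bid falls strictly between €4052 and €6251; elsewhere both bids give the same outcome.
€4463: truthful payoff €0, deviation payoff −€411 → loss €411.
€4627: truthful payoff €0, deviation payoff −€575 → loss €575.
€5837: truthful payoff €0, deviation payoff −€1785 → loss €1785.
€1983: outcomes coincide → loss €0.
Total loss = €411 + €575 + €1785 = €2771.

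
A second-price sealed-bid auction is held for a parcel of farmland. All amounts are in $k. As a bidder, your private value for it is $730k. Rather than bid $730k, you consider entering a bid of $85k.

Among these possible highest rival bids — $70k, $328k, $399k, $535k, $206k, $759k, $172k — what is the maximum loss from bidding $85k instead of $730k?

$558k

$70k: same outcome either way → loss $0k.
$328k: truthful gives $402k, deviation gives $0k → loss $402k.
$399k: truthful gives $331k, deviation gives $0k → loss $331k.
$535k: truthful gives $195k, deviation gives $0k → loss $195k.
$206k: truthful gives $524k, deviation gives $0k → loss $524k.
$759k: same outcome either way → loss $0k.
$172k: truthful gives $558k, deviation gives $0k → loss $558k.
Maximum loss: $558k.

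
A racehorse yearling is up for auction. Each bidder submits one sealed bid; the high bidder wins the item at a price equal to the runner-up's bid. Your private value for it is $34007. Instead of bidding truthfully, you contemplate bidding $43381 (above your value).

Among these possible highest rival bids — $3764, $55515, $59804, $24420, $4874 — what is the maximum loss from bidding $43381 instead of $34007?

$0

$3764: same outcome either way → loss $0.
$55515: same outcome either way → loss $0.
$59804: same outcome either way → loss $0.
$24420: same outcome either way → loss $0.
$4874: same outcome either way → loss $0.
Maximum loss: $0.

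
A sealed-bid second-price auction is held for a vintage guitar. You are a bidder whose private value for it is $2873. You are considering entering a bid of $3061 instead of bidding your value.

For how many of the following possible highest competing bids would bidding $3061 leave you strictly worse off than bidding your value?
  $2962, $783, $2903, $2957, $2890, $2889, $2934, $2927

The deviation hurts exactly when the highest competing bid lies strictly between $2873 and $3061 — overbidding then wins at a price above your value.
$2962: inside the interval → strictly worse (loss $89).
$783: below both → same outcome either way.
$2903: inside the interval → strictly worse (loss $30).
$2957: inside the interval → strictly worse (loss $84).
$2890: inside the interval → strictly worse (loss $17).
$2889: inside the interval → strictly worse (loss $16).
$2934: inside the interval → strictly worse (loss $61).
$2927: inside the interval → strictly worse (loss $54).
Count: 7.

7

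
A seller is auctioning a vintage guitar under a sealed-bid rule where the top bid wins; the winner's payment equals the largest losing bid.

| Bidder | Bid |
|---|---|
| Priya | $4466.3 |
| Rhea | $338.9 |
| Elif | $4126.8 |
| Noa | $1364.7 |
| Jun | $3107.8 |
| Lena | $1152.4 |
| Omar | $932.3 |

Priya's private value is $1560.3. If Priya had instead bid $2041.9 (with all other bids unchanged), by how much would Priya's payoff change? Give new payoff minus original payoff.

$2566.5

The highest bid among the other bidders is $4126.8; Priya's bid doesn't change that.
Original bid $4466.3: Priya is highest, pays the top rival bid $4126.8; payoff $1560.3 − $4126.8 = −$2566.5.
Alternative bid $2041.9: Priya is not highest (top rival bid is $4126.8); payoff $0.
Change in payoff = $0 − (−$2566.5) = $2566.5.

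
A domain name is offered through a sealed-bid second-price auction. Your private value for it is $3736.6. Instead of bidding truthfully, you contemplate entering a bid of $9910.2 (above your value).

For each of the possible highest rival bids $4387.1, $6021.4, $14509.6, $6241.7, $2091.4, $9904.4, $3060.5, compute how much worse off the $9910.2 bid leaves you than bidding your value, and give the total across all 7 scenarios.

The deviation costs you only when the competing bid falls strictly between $3736.6 and $9910.2; elsewhere both bids give the same outcome.
$4387.1: truthful payoff $0, deviation payoff −$650.5 → loss $650.5.
$6021.4: truthful payoff $0, deviation payoff −$2284.8 → loss $2284.8.
$14509.6: outcomes coincide → loss $0.
$6241.7: truthful payoff $0, deviation payoff −$2505.1 → loss $2505.1.
$2091.4: outcomes coincide → loss $0.
$9904.4: truthful payoff $0, deviation payoff −$6167.8 → loss $6167.8.
$3060.5: outcomes coincide → loss $0.
Total loss = $650.5 + $2284.8 + $2505.1 + $6167.8 = $11608.2.

$11608.2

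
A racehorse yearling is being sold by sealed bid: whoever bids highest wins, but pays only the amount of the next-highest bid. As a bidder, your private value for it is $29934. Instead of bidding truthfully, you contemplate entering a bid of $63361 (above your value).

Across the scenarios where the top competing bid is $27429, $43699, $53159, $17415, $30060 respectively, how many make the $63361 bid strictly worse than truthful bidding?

3

The deviation hurts exactly when the highest competing bid lies strictly between $29934 and $63361 — overbidding then wins at a price above your value.
$27429: below both → same outcome either way.
$43699: inside the interval → strictly worse (loss $13765).
$53159: inside the interval → strictly worse (loss $23225).
$17415: below both → same outcome either way.
$30060: inside the interval → strictly worse (loss $126).
Count: 3.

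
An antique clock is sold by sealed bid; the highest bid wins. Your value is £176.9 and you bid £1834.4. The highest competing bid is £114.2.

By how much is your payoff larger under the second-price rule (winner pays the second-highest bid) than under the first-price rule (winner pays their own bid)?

£1720.2

You have the highest bid, so you win under either rule.
Second-price: pay £114.2 → payoff £62.7.
First-price: pay your own bid £1834.4 → payoff −£1657.5.
Difference = £62.7 − (−£1657.5) = £1720.2.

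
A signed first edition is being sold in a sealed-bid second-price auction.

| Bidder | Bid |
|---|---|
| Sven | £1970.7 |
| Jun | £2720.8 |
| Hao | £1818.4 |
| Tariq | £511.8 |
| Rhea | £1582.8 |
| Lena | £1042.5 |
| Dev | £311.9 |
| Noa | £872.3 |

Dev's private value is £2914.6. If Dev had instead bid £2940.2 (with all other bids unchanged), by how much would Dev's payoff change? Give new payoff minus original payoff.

The highest bid among the other bidders is £2720.8; Dev's bid doesn't change that.
Original bid £311.9: Dev is not highest (top rival bid is £2720.8); payoff £0.
Alternative bid £2940.2: Dev is highest, pays the top rival bid £2720.8; payoff £2914.6 − £2720.8 = £193.8.
Change in payoff = £193.8 − (£0) = £193.8.

£193.8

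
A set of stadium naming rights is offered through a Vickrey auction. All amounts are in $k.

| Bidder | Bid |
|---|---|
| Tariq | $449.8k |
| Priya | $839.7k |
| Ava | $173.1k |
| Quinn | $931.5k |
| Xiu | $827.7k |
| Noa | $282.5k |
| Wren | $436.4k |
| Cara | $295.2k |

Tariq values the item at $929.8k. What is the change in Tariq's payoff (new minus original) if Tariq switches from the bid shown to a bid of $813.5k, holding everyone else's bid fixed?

$0k

The highest bid among the other bidders is $931.5k; Tariq's bid doesn't change that.
Original bid $449.8k: Tariq is not highest (top rival bid is $931.5k); payoff $0k.
Alternative bid $813.5k: Tariq is not highest (top rival bid is $931.5k); payoff $0k.
Change in payoff = $0k − ($0k) = $0k.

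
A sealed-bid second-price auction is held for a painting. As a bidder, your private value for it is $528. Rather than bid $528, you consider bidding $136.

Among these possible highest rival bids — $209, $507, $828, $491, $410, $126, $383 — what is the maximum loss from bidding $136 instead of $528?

$209: truthful gives $319, deviation gives $0 → loss $319.
$507: truthful gives $21, deviation gives $0 → loss $21.
$828: same outcome either way → loss $0.
$491: truthful gives $37, deviation gives $0 → loss $37.
$410: truthful gives $118, deviation gives $0 → loss $118.
$126: same outcome either way → loss $0.
$383: truthful gives $145, deviation gives $0 → loss $145.
Maximum loss: $319.

$319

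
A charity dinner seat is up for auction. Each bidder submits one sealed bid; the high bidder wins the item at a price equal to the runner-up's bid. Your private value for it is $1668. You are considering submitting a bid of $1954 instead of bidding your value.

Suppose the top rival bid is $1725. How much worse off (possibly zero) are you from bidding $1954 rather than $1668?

$57

Bidding your value $1668: you lose (since $1668 < $1725). Payoff $0.
Bidding $1954: you win and pay $1725. Payoff $1668 − $1725 = −$57.
The competing bid $1725 lies between your value and your inflated bid, so overbidding wins an item priced above your value.
Loss from deviating = $0 − (−$57) = $57.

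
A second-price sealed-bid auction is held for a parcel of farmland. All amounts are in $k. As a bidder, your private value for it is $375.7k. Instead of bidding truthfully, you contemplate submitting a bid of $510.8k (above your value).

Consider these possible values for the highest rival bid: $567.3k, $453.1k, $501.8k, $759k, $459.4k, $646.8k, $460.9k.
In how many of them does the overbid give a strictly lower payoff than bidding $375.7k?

The deviation hurts exactly when the highest competing bid lies strictly between $375.7k and $510.8k — overbidding then wins at a price above your value.
$567.3k: above both → same outcome either way.
$453.1k: inside the interval → strictly worse (loss $77.4k).
$501.8k: inside the interval → strictly worse (loss $126.1k).
$759k: above both → same outcome either way.
$459.4k: inside the interval → strictly worse (loss $83.7k).
$646.8k: above both → same outcome either way.
$460.9k: inside the interval → strictly worse (loss $85.2k).
Count: 4.

4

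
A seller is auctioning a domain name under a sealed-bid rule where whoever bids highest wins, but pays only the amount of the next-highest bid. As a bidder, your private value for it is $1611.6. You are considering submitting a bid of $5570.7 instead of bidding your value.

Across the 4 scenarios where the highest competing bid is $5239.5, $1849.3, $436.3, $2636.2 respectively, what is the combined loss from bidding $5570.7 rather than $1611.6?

$4890.2

The deviation costs you only when the competing bid falls strictly between $1611.6 and $5570.7; elsewhere both bids give the same outcome.
$5239.5: truthful payoff $0, deviation payoff −$3627.9 → loss $3627.9.
$1849.3: truthful payoff $0, deviation payoff −$237.7 → loss $237.7.
$436.3: outcomes coincide → loss $0.
$2636.2: truthful payoff $0, deviation payoff −$1024.6 → loss $1024.6.
Total loss = $3627.9 + $237.7 + $1024.6 = $4890.2.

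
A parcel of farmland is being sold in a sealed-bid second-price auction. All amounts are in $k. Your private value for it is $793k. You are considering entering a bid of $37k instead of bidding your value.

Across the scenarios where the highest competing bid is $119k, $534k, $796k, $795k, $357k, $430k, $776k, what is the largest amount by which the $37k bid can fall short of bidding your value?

$674k

$119k: truthful gives $674k, deviation gives $0k → loss $674k.
$534k: truthful gives $259k, deviation gives $0k → loss $259k.
$796k: same outcome either way → loss $0k.
$795k: same outcome either way → loss $0k.
$357k: truthful gives $436k, deviation gives $0k → loss $436k.
$430k: truthful gives $363k, deviation gives $0k → loss $363k.
$776k: truthful gives $17k, deviation gives $0k → loss $17k.
Maximum loss: $674k.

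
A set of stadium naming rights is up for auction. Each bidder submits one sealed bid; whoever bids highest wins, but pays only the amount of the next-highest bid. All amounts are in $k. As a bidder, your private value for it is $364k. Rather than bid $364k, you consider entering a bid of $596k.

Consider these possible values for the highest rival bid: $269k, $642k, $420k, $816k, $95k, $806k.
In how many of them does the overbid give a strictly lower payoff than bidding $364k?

The deviation hurts exactly when the highest competing bid lies strictly between $364k and $596k — overbidding then wins at a price above your value.
$269k: below both → same outcome either way.
$642k: above both → same outcome either way.
$420k: inside the interval → strictly worse (loss $56k).
$816k: above both → same outcome either way.
$95k: below both → same outcome either way.
$806k: above both → same outcome either way.
Count: 1.

1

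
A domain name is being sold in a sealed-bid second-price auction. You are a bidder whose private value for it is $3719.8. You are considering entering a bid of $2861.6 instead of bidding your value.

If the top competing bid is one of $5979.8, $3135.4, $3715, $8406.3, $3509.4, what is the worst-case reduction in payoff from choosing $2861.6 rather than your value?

$5979.8: same outcome either way → loss $0.
$3135.4: truthful gives $584.4, deviation gives $0 → loss $584.4.
$3715: truthful gives $4.8, deviation gives $0 → loss $4.8.
$8406.3: same outcome either way → loss $0.
$3509.4: truthful gives $210.4, deviation gives $0 → loss $210.4.
Maximum loss: $584.4.

$584.4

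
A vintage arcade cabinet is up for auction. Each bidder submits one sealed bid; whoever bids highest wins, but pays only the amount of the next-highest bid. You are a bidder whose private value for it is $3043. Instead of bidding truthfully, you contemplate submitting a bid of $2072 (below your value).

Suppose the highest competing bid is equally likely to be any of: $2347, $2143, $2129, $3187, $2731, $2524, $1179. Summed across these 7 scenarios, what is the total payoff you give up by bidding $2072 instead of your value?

The deviation costs you only when the competing bid falls strictly between $2072 and $3043; elsewhere both bids give the same outcome.
$2347: truthful payoff $696, deviation payoff $0 → loss $696.
$2143: truthful payoff $900, deviation payoff $0 → loss $900.
$2129: truthful payoff $914, deviation payoff $0 → loss $914.
$3187: outcomes coincide → loss $0.
$2731: truthful payoff $312, deviation payoff $0 → loss $312.
$2524: truthful payoff $519, deviation payoff $0 → loss $519.
$1179: outcomes coincide → loss $0.
Total loss = $696 + $900 + $914 + $312 + $519 = $3341.
In a second-price auction your bid sets only whether you win, not what you pay, so bidding your true value is weakly dominant.

$3341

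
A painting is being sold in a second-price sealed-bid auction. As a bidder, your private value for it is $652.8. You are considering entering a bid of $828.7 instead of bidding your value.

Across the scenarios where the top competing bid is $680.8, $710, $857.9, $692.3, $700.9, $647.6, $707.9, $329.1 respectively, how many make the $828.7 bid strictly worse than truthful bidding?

5

The deviation hurts exactly when the highest competing bid lies strictly between $652.8 and $828.7 — overbidding then wins at a price above your value.
$680.8: inside the interval → strictly worse (loss $28).
$710: inside the interval → strictly worse (loss $57.2).
$857.9: above both → same outcome either way.
$692.3: inside the interval → strictly worse (loss $39.5).
$700.9: inside the interval → strictly worse (loss $48.1).
$647.6: below both → same outcome either way.
$707.9: inside the interval → strictly worse (loss $55.1).
$329.1: below both → same outcome either way.
Count: 5.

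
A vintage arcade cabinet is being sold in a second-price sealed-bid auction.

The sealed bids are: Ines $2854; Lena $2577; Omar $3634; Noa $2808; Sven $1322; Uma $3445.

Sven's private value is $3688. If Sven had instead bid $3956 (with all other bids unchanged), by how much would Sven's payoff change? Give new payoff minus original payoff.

The highest bid among the other bidders is $3634; Sven's bid doesn't change that.
Original bid $1322: Sven is not highest (top rival bid is $3634); payoff $0.
Alternative bid $3956: Sven is highest, pays the top rival bid $3634; payoff $3688 − $3634 = $54.
Change in payoff = $54 − ($0) = $54.

$54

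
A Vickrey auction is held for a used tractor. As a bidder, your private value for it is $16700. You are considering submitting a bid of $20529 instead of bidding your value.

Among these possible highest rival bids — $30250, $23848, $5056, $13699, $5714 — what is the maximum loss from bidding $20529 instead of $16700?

$0

$30250: same outcome either way → loss $0.
$23848: same outcome either way → loss $0.
$5056: same outcome either way → loss $0.
$13699: same outcome either way → loss $0.
$5714: same outcome either way → loss $0.
Maximum loss: $0.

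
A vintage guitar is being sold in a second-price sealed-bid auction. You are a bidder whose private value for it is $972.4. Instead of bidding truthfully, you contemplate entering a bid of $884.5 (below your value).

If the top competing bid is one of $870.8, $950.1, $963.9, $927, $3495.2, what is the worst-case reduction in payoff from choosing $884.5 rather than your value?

$45.4

$870.8: same outcome either way → loss $0.
$950.1: truthful gives $22.3, deviation gives $0 → loss $22.3.
$963.9: truthful gives $8.5, deviation gives $0 → loss $8.5.
$927: truthful gives $45.4, deviation gives $0 → loss $45.4.
$3495.2: same outcome either way → loss $0.
Maximum loss: $45.4.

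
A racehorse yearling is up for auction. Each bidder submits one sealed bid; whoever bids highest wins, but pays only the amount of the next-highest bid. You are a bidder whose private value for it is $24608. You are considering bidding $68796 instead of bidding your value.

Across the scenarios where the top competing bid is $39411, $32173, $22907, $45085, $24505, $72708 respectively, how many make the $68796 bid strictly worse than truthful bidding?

The deviation hurts exactly when the highest competing bid lies strictly between $24608 and $68796 — overbidding then wins at a price above your value.
$39411: inside the interval → strictly worse (loss $14803).
$32173: inside the interval → strictly worse (loss $7565).
$22907: below both → same outcome either way.
$45085: inside the interval → strictly worse (loss $20477).
$24505: below both → same outcome either way.
$72708: above both → same outcome either way.
Count: 3.

3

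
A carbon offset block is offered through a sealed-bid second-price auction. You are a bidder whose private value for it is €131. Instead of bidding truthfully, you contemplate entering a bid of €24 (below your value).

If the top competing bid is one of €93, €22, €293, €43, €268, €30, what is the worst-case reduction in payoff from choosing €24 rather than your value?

€93: truthful gives €38, deviation gives €0 → loss €38.
€22: same outcome either way → loss €0.
€293: same outcome either way → loss €0.
€43: truthful gives €88, deviation gives €0 → loss €88.
€268: same outcome either way → loss €0.
€30: truthful gives €101, deviation gives €0 → loss €101.
Maximum loss: €101.

€101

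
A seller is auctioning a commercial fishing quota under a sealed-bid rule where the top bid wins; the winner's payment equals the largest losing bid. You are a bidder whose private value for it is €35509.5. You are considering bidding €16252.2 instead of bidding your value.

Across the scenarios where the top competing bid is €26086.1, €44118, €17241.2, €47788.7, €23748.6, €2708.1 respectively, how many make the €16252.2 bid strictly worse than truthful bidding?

The deviation hurts exactly when the highest competing bid lies strictly between €16252.2 and €35509.5 — underbidding then forfeits a profitable win.
€26086.1: inside the interval → strictly worse (loss €9423.4).
€44118: above both → same outcome either way.
€17241.2: inside the interval → strictly worse (loss €18268.3).
€47788.7: above both → same outcome either way.
€23748.6: inside the interval → strictly worse (loss €11760.9).
€2708.1: below both → same outcome either way.
Count: 3.

3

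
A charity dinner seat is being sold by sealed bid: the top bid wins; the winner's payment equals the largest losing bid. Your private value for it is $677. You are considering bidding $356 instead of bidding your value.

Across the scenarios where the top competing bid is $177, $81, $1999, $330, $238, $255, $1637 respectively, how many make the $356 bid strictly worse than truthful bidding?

The deviation hurts exactly when the highest competing bid lies strictly between $356 and $677 — underbidding then forfeits a profitable win.
$177: below both → same outcome either way.
$81: below both → same outcome either way.
$1999: above both → same outcome either way.
$330: below both → same outcome either way.
$238: below both → same outcome either way.
$255: below both → same outcome either way.
$1637: above both → same outcome either way.
Count: 0.

0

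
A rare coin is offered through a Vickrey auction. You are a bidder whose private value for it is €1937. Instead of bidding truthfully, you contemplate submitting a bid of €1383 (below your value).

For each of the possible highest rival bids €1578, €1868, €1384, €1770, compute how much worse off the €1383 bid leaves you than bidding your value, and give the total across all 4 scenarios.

€1148

The deviation costs you only when the competing bid falls strictly between €1383 and €1937; elsewhere both bids give the same outcome.
€1578: truthful payoff €359, deviation payoff €0 → loss €359.
€1868: truthful payoff €69, deviation payoff €0 → loss €69.
€1384: truthful payoff €553, deviation payoff €0 → loss €553.
€1770: truthful payoff €167, deviation payoff €0 → loss €167.
Total loss = €359 + €69 + €553 + €167 = €1148.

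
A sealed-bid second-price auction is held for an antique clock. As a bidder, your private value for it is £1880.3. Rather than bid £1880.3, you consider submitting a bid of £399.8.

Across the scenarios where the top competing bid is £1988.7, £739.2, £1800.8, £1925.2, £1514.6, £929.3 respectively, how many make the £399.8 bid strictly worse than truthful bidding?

The deviation hurts exactly when the highest competing bid lies strictly between £399.8 and £1880.3 — underbidding then forfeits a profitable win.
£1988.7: above both → same outcome either way.
£739.2: inside the interval → strictly worse (loss £1141.1).
£1800.8: inside the interval → strictly worse (loss £79.5).
£1925.2: above both → same outcome either way.
£1514.6: inside the interval → strictly worse (loss £365.7).
£929.3: inside the interval → strictly worse (loss £951).
Count: 4.

4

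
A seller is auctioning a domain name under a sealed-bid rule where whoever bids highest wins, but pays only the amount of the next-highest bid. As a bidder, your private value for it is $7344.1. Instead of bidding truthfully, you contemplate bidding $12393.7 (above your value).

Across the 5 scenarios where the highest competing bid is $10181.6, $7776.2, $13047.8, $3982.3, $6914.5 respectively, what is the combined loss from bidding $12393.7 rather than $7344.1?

The deviation costs you only when the competing bid falls strictly between $7344.1 and $12393.7; elsewhere both bids give the same outcome.
$10181.6: truthful payoff $0, deviation payoff −$2837.5 → loss $2837.5.
$7776.2: truthful payoff $0, deviation payoff −$432.1 → loss $432.1.
$13047.8: outcomes coincide → loss $0.
$3982.3: outcomes coincide → loss $0.
$6914.5: outcomes coincide → loss $0.
Total loss = $2837.5 + $432.1 = $3269.6.

$3269.6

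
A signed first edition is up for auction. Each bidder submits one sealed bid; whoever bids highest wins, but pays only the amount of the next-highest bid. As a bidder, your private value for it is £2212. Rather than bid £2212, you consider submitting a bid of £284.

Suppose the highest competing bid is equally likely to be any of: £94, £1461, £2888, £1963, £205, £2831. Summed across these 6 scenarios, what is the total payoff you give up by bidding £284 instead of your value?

The deviation costs you only when the competing bid falls strictly between £284 and £2212; elsewhere both bids give the same outcome.
£94: outcomes coincide → loss £0.
£1461: truthful payoff £751, deviation payoff £0 → loss £751.
£2888: outcomes coincide → loss £0.
£1963: truthful payoff £249, deviation payoff £0 → loss £249.
£205: outcomes coincide → loss £0.
£2831: outcomes coincide → loss £0.
Total loss = £751 + £249 = £1000.

£1000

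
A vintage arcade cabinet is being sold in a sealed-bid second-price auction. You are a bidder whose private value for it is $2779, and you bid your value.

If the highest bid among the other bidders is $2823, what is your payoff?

$0

Your bid $2779 is below the highest competing bid $2823, so you lose.
A losing bidder pays nothing and receives nothing: payoff = $0.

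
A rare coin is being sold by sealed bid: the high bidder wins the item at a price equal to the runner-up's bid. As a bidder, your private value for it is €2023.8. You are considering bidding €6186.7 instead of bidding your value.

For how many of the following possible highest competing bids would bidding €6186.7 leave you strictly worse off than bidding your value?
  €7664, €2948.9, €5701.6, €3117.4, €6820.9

3

The deviation hurts exactly when the highest competing bid lies strictly between €2023.8 and €6186.7 — overbidding then wins at a price above your value.
€7664: above both → same outcome either way.
€2948.9: inside the interval → strictly worse (loss €925.1).
€5701.6: inside the interval → strictly worse (loss €3677.8).
€3117.4: inside the interval → strictly worse (loss €1093.6).
€6820.9: above both → same outcome either way.
Count: 3.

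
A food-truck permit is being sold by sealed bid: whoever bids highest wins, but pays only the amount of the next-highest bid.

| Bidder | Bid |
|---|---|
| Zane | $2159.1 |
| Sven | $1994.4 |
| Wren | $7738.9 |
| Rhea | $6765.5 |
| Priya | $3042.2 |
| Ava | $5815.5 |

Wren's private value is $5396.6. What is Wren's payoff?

−$1368.9

Highest bid: Wren at $7738.9, so Wren wins.
Second-highest bid: Rhea at $6765.5 — that is the price the winner pays.
Wren's payoff = value − price = $5396.6 − $6765.5 = −$1368.9.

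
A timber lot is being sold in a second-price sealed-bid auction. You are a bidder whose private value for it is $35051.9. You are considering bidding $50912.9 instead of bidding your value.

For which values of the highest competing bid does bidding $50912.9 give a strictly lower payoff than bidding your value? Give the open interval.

If the competing bid is below $35051.9, both bids win at the same price — no difference.
If it is above $50912.9, both bids lose — no difference.
If it lies strictly between $35051.9 and $50912.9, bidding your value loses (payoff 0) while bidding $50912.9 wins at a price above your value (payoff negative).
So the deviation strictly hurts on the open interval ($35051.9, $50912.9).

($35051.9, $50912.9)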